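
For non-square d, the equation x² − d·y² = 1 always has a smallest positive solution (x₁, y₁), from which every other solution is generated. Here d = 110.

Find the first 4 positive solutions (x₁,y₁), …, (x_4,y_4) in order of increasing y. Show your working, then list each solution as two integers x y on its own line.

√110 = [10; 2,20, …], period ℓ=2 (even) → k=1
i=0: a=10 ⇒ p=10, q=1
i=1: a=2 ⇒ p=21, q=2
fundamental: x₁=21, y₁=2  (since 441 − 110·4 = 1)
n=2: (21,2)∘(21,2) = (21·21+110·2·2, 21·2+2·21) = (881,84)
n=3: (881,84)∘(21,2) = (21·881+110·2·84, 21·84+2·881) = (36981,3526)
n=4: (36981,3526)∘(21,2) = (21·36981+110·2·3526, 21·3526+2·36981) = (1552321,148008)

21 2
881 84
36981 3526
1552321 148008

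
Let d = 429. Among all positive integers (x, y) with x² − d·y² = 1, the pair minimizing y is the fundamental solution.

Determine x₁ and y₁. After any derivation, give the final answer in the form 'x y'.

1524095 73584

√429 = [20; 1,2,2,9,1,12,1,9,2,2,1,40, …], period ℓ=12 (even) → k=11
k=0  a_k=20  p_k/q_k = 20/1
…
k=4  a_k=9  p_k/q_k = 1367/66
…
k=8  a_k=9  p_k/q_k = 208718/10077
…
k=10  a_k=2  p_k/q_k = 1085636/52415
k=11  a_k=1  p_k/q_k = 1524095/73584
→ (1524095, 73584).  Check: 1524095²=2322865569025, 429·73584²=2322865569024, difference 1.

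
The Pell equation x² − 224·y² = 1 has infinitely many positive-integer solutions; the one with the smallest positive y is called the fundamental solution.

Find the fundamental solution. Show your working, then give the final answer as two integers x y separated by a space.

15 1

√224 → a₀=14, period (1,28); ℓ=2 even so k=1
i=0: a=14 ⇒ p=14, q=1
i=1: a=1 ⇒ p=15, q=1
→ (15, 1).  Check: 15²=225, 224·1²=224, difference 1.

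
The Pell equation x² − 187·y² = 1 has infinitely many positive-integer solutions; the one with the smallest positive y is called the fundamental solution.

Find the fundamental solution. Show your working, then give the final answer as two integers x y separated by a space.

1682 123

[13; 1,2,13,2,1,26] for √187; ℓ=6 ⇒ convergent index 5
step 0: (13, 1)  from 13·(1,0) + (0,1)
step 1: (14, 1)  from 1·(13,1) + (1,0)
step 2: (41, 3)  from 2·(14,1) + (13,1)
…
step 4: (1135, 83)  from 2·(547,40) + (41,3)
step 5: (1682, 123)  from 1·(1135,83) + (547,40)
(x₁, y₁) = (1682, 123);  1682² − 187·123² = 1 ✓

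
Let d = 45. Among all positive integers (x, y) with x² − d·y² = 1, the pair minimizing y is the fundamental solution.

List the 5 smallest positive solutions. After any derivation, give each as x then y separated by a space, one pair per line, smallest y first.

161 24
51841 7728
16692641 2488392
5374978561 801254496
1730726404001 258001459320

√45 = [6; 1,2,2,2,1,12, …], period ℓ=6 (even) → k=5
step 0: (6, 1)  from 6·(1,0) + (0,1)
…
step 4: (114, 17)  from 2·(47,7) + (20,3)
step 5: (161, 24)  from 1·(114,17) + (47,7)
→ (161, 24).  Check: 161²=25921, 45·24²=25920, difference 1.
n=2: (161,24)∘(161,24) = (161·161+45·24·24, 161·24+24·161) = (51841,7728)
n=3: (51841,7728)∘(161,24) = (161·51841+45·24·7728, 161·7728+24·51841) = (16692641,2488392)
n=4: (16692641,2488392)∘(161,24) = (161·16692641+45·24·2488392, 161·2488392+24·16692641) = (5374978561,801254496)
n=5: (5374978561,801254496)∘(161,24) = (161·5374978561+45·24·801254496, 161·801254496+24·5374978561) = (1730726404001,258001459320)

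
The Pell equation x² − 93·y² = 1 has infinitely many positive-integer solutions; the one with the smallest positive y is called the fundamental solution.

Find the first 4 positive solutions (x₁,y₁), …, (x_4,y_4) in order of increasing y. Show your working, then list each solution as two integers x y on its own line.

12151 1260
295293601 30620520
7176225079351 744139875780
174396621583094401 18084087230585040

d=93: √d = [9; 1,1,1,4,6,4,1,1,1,18] (ℓ=10, even), read p_9/q_9
a_0=9:  p_0=9·1+0=9,  q_0=9·0+1=1
…
a_4=4:  p_4=4·29+19=135,  q_4=4·3+2=14
…
a_8=1:  p_8=1·4330+3491=7821,  q_8=1·449+362=811
a_9=1:  p_9=1·7821+4330=12151,  q_9=1·811+449=1260
(x₁, y₁) = (12151, 1260);  12151² − 93·1260² = 1 ✓
(x_2, y_2) = (12151·12151 + 93·1260·1260, 12151·1260 + 1260·12151) = (295293601, 30620520)
(x_3, y_3) = (12151·295293601 + 93·1260·30620520, 12151·30620520 + 1260·295293601) = (7176225079351, 744139875780)
(x_4, y_4) = (12151·7176225079351 + 93·1260·744139875780, 12151·744139875780 + 1260·7176225079351) = (174396621583094401, 18084087230585040)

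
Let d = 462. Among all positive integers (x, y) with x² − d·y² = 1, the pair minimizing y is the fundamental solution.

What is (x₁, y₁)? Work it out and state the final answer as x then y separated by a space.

43 2

√462 = [21; 2,42, …], period ℓ=2 (even) → k=1
i=0: a=21 ⇒ p=21, q=1
i=1: a=2 ⇒ p=43, q=2
→ (43, 2).  Check: 43²=1849, 462·2²=1848, difference 1.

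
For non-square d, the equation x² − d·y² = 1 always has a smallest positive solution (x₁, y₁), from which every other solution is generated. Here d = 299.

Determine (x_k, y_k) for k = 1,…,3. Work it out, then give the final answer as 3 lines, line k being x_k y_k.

d=299: √d = [17; 3,2,3,34] (ℓ=4, even), read p_3/q_3
i=0: a=17 ⇒ p=17, q=1
…
i=2: a=2 ⇒ p=121, q=7
i=3: a=3 ⇒ p=415, q=24
→ (415, 24).  Check: 415²=172225, 299·24²=172224, difference 1.
(415+24√299)^2 = 344449 + 19920√299
(415+24√299)^3 = 285892255 + 16533576√299

415 24
344449 19920
285892255 16533576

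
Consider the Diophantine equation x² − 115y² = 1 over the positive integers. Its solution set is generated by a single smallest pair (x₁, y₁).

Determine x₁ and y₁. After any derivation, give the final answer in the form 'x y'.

√115 → a₀=10, period (1,2,1,1,1,1,1,2,1,20); ℓ=10 even so k=9
i=0: a=10 ⇒ p=10, q=1
i=1: a=1 ⇒ p=11, q=1
i=2: a=2 ⇒ p=32, q=3
i=3: a=1 ⇒ p=43, q=4
i=4: a=1 ⇒ p=75, q=7
i=5: a=1 ⇒ p=118, q=11
…
i=7: a=1 ⇒ p=311, q=29
i=8: a=2 ⇒ p=815, q=76
i=9: a=1 ⇒ p=1126, q=105
(x₁, y₁) = (1126, 105);  1126² − 115·105² = 1 ✓

1126 105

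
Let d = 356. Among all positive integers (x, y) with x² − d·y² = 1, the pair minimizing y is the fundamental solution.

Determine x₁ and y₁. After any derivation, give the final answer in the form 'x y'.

500001 26500

[18; 1,6,1,1,2,…,6,1,36] for √356; ℓ=14 ⇒ convergent index 13
k=0  a_k=18  p_k/q_k = 18/1
k=1  a_k=1  p_k/q_k = 19/1
k=2  a_k=6  p_k/q_k = 132/7
k=3  a_k=1  p_k/q_k = 151/8
k=4  a_k=1  p_k/q_k = 283/15
k=5  a_k=2  p_k/q_k = 717/38
k=6  a_k=1  p_k/q_k = 1000/53
…
k=8  a_k=1  p_k/q_k = 9717/515
k=9  a_k=2  p_k/q_k = 28151/1492
k=10  a_k=1  p_k/q_k = 37868/2007
k=11  a_k=1  p_k/q_k = 66019/3499
k=12  a_k=6  p_k/q_k = 433982/23001
k=13  a_k=1  p_k/q_k = 500001/26500
(x₁, y₁) = (500001, 26500);  500001² − 356·26500² = 1 ✓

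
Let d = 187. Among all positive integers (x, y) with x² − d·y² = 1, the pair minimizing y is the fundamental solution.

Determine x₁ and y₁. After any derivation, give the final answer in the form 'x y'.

[13; 1,2,13,2,1,26] for √187; ℓ=6 ⇒ convergent index 5
step 0: (13, 1)  from 13·(1,0) + (0,1)
…
step 2: (41, 3)  from 2·(14,1) + (13,1)
…
step 4: (1135, 83)  from 2·(547,40) + (41,3)
step 5: (1682, 123)  from 1·(1135,83) + (547,40)
→ (1682, 123).  Check: 1682²=2829124, 187·123²=2829123, difference 1.

1682 123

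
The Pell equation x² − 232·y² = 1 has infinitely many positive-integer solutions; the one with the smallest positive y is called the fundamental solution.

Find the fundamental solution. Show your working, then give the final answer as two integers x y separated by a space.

d=232: √d = [15; 4,3,7,3,4,30] (ℓ=6, even), read p_5/q_5
a_0=15:  p_0=15·1+0=15,  q_0=15·0+1=1
a_1=4:  p_1=4·15+1=61,  q_1=4·1+0=4
a_2=3:  p_2=3·61+15=198,  q_2=3·4+1=13
a_3=7:  p_3=7·198+61=1447,  q_3=7·13+4=95
a_4=3:  p_4=3·1447+198=4539,  q_4=3·95+13=298
a_5=4:  p_5=4·4539+1447=19603,  q_5=4·298+95=1287
→ (19603, 1287).  Check: 19603²=384277609, 232·1287²=384277608, difference 1.

19603 1287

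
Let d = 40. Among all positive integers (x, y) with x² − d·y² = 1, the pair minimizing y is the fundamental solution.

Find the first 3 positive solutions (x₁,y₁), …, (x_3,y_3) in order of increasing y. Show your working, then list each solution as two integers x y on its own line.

19 3
721 114
27379 4329

√40 → a₀=6, period (3,12); ℓ=2 even so k=1
k=0  a_k=6  p_k/q_k = 6/1
k=1  a_k=3  p_k/q_k = 19/3
→ (19, 3).  Check: 19²=361, 40·3²=360, difference 1.
k=2:  x_2 = 19·19+40·3·3 = 721,  y_2 = 19·3+3·19 = 114
k=3:  x_3 = 19·721+40·3·114 = 27379,  y_3 = 19·114+3·721 = 4329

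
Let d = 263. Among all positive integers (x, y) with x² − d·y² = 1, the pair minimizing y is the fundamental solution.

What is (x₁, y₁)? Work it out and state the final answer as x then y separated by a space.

√263 → a₀=16, period (4,1,1,1,1,15,1,1,1,1,4,32); ℓ=12 even so k=11
step 0: (16, 1)  from 16·(1,0) + (0,1)
step 1: (65, 4)  from 4·(16,1) + (1,0)
step 2: (81, 5)  from 1·(65,4) + (16,1)
…
step 5: (373, 23)  from 1·(227,14) + (146,9)
step 6: (5822, 359)  from 15·(373,23) + (227,14)
step 7: (6195, 382)  from 1·(5822,359) + (373,23)
step 8: (12017, 741)  from 1·(6195,382) + (5822,359)
step 9: (18212, 1123)  from 1·(12017,741) + (6195,382)
step 10: (30229, 1864)  from 1·(18212,1123) + (12017,741)
step 11: (139128, 8579)  from 4·(30229,1864) + (18212,1123)
fundamental: x₁=139128, y₁=8579  (since 19356600384 − 263·73599241 = 1)

139128 8579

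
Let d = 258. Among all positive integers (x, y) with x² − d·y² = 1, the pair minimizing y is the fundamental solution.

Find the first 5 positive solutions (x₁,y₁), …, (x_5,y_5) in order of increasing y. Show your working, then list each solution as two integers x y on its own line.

257 16
132097 8224
67897601 4227120
34899234817 2172731456
17938138798337 1116779741264

√258 = [16; 16,32, …], period ℓ=2 (even) → k=1
k=0  a_k=16  p_k/q_k = 16/1
k=1  a_k=16  p_k/q_k = 257/16
(x₁, y₁) = (257, 16);  257² − 258·16² = 1 ✓
k=2:  x_2 = 257·257+258·16·16 = 132097,  y_2 = 257·16+16·257 = 8224
k=3:  x_3 = 257·132097+258·16·8224 = 67897601,  y_3 = 257·8224+16·132097 = 4227120
k=4:  x_4 = 257·67897601+258·16·4227120 = 34899234817,  y_4 = 257·4227120+16·67897601 = 2172731456
k=5:  x_5 = 257·34899234817+258·16·2172731456 = 17938138798337,  y_5 = 257·2172731456+16·34899234817 = 1116779741264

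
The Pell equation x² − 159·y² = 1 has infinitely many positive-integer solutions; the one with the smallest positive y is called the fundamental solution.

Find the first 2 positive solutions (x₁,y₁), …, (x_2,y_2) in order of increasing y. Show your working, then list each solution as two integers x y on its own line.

d=159: √d = [12; 1,1,1,1,3,1,1,1,1,24] (ℓ=10, even), read p_9/q_9
step 0: (12, 1)  from 12·(1,0) + (0,1)
…
step 7: (517, 41)  from 1·(290,23) + (227,18)
step 8: (807, 64)  from 1·(517,41) + (290,23)
step 9: (1324, 105)  from 1·(807,64) + (517,41)
(x₁, y₁) = (1324, 105);  1324² − 159·105² = 1 ✓
(1324+105√159)^2 = 3505951 + 278040√159

1324 105
3505951 278040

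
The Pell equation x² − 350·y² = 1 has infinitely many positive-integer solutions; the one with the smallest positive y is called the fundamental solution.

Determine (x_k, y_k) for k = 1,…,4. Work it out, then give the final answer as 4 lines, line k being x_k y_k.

449 24
403201 21552
362074049 19353672
325142092801 17379575904

√350 → a₀=18, period (1,2,2,2,1,36); ℓ=6 even so k=5
a_0=18:  p_0=18·1+0=18,  q_0=18·0+1=1
a_1=1:  p_1=1·18+1=19,  q_1=1·1+0=1
a_2=2:  p_2=2·19+18=56,  q_2=2·1+1=3
a_3=2:  p_3=2·56+19=131,  q_3=2·3+1=7
a_4=2:  p_4=2·131+56=318,  q_4=2·7+3=17
a_5=1:  p_5=1·318+131=449,  q_5=1·17+7=24
fundamental: x₁=449, y₁=24  (since 201601 − 350·576 = 1)
(x_2, y_2) = (449·449 + 350·24·24, 449·24 + 24·449) = (403201, 21552)
(x_3, y_3) = (449·403201 + 350·24·21552, 449·21552 + 24·403201) = (362074049, 19353672)
(x_4, y_4) = (449·362074049 + 350·24·19353672, 449·19353672 + 24·362074049) = (325142092801, 17379575904)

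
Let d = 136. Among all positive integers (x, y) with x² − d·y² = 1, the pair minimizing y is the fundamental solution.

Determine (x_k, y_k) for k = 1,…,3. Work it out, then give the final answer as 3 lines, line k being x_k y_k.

35 3
2449 210
171395 14697

[11; 1,1,1,22] for √136; ℓ=4 ⇒ convergent index 3
a_0=11:  p_0=11·1+0=11,  q_0=11·0+1=1
a_1=1:  p_1=1·11+1=12,  q_1=1·1+0=1
a_2=1:  p_2=1·12+11=23,  q_2=1·1+1=2
a_3=1:  p_3=1·23+12=35,  q_3=1·2+1=3
→ (35, 3).  Check: 35²=1225, 136·3²=1224, difference 1.
k=2:  x_2 = 35·35+136·3·3 = 2449,  y_2 = 35·3+3·35 = 210
k=3:  x_3 = 35·2449+136·3·210 = 171395,  y_3 = 35·210+3·2449 = 14697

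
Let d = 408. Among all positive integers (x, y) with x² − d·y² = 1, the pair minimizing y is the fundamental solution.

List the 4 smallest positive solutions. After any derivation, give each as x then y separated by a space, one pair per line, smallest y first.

101 5
20401 1010
4120901 204015
832401601 41210020

d=408: √d = [20; 5,40] (ℓ=2, even), read p_1/q_1
i=0: a=20 ⇒ p=20, q=1
i=1: a=5 ⇒ p=101, q=5
(x₁, y₁) = (101, 5);  101² − 408·5² = 1 ✓
n=2: (101,5)∘(101,5) = (101·101+408·5·5, 101·5+5·101) = (20401,1010)
n=3: (20401,1010)∘(101,5) = (101·20401+408·5·1010, 101·1010+5·20401) = (4120901,204015)
n=4: (4120901,204015)∘(101,5) = (101·4120901+408·5·204015, 101·204015+5·4120901) = (832401601,41210020)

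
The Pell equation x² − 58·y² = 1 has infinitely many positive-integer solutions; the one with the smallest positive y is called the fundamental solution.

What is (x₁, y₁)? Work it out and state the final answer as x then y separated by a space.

d=58: √d = [7; 1,1,1,1,1,1,14] (ℓ=7, odd), read p_13/q_13
i=0: a=7 ⇒ p=7, q=1
…
i=3: a=1 ⇒ p=23, q=3
i=4: a=1 ⇒ p=38, q=5
…
i=7: a=14 ⇒ p=1447, q=190
i=8: a=1 ⇒ p=1546, q=203
…
i=11: a=1 ⇒ p=7532, q=989
i=12: a=1 ⇒ p=12071, q=1585
i=13: a=1 ⇒ p=19603, q=2574
→ (19603, 2574).  Check: 19603²=384277609, 58·2574²=384277608, difference 1.

19603 2574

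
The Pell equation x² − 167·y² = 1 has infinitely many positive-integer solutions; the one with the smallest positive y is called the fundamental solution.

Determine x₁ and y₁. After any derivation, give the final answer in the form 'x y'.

168 13

√167 → a₀=12, period (1,11,1,24); ℓ=4 even so k=3
a_0=12:  p_0=12·1+0=12,  q_0=12·0+1=1
a_1=1:  p_1=1·12+1=13,  q_1=1·1+0=1
a_2=11:  p_2=11·13+12=155,  q_2=11·1+1=12
a_3=1:  p_3=1·155+13=168,  q_3=1·12+1=13
(x₁, y₁) = (168, 13);  168² − 167·13² = 1 ✓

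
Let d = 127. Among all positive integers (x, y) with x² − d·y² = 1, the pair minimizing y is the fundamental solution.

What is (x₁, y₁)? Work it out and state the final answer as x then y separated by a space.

4730624 419775

√127 → a₀=11, period (3,1,2,2,7,11,7,2,2,1,3,22); ℓ=12 even so k=11
step 0: (11, 1)  from 11·(1,0) + (0,1)
step 1: (34, 3)  from 3·(11,1) + (1,0)
…
step 4: (293, 26)  from 2·(124,11) + (45,4)
step 5: (2175, 193)  from 7·(293,26) + (124,11)
…
step 9: (906941, 80478)  from 2·(367620,32621) + (171701,15236)
step 10: (1274561, 113099)  from 1·(906941,80478) + (367620,32621)
step 11: (4730624, 419775)  from 3·(1274561,113099) + (906941,80478)
(x₁, y₁) = (4730624, 419775);  4730624² − 127·419775² = 1 ✓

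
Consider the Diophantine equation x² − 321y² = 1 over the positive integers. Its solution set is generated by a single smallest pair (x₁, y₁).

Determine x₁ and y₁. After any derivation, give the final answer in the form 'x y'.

215 12

d=321: √d = [17; 1,10,1,34] (ℓ=4, even), read p_3/q_3
i=0: a=17 ⇒ p=17, q=1
i=1: a=1 ⇒ p=18, q=1
i=2: a=10 ⇒ p=197, q=11
i=3: a=1 ⇒ p=215, q=12
(x₁, y₁) = (215, 12);  215² − 321·12² = 1 ✓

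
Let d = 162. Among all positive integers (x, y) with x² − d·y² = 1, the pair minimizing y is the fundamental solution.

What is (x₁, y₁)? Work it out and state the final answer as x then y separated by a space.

√162 → a₀=12, period (1,2,1,2,12,2,1,2,1,24); ℓ=10 even so k=9
step 0: (12, 1)  from 12·(1,0) + (0,1)
…
step 3: (51, 4)  from 1·(38,3) + (13,1)
step 4: (140, 11)  from 2·(51,4) + (38,3)
…
step 6: (3602, 283)  from 2·(1731,136) + (140,11)
…
step 8: (14268, 1121)  from 2·(5333,419) + (3602,283)
step 9: (19601, 1540)  from 1·(14268,1121) + (5333,419)
(x₁, y₁) = (19601, 1540);  19601² − 162·1540² = 1 ✓

19601 1540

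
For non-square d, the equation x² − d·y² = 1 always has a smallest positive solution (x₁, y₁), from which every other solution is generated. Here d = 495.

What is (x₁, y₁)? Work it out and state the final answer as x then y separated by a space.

d=495: √d = [22; 4,44] (ℓ=2, even), read p_1/q_1
k=0  a_k=22  p_k/q_k = 22/1
k=1  a_k=4  p_k/q_k = 89/4
→ (89, 4).  Check: 89²=7921, 495·4²=7920, difference 1.

89 4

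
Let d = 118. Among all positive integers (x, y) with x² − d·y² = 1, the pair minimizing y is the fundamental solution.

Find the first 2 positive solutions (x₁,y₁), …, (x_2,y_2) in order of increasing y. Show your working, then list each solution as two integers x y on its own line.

√118 → a₀=10, period (1,6,3,2,10,2,3,6,1,20); ℓ=10 even so k=9
step 0: (10, 1)  from 10·(1,0) + (0,1)
…
step 2: (76, 7)  from 6·(11,1) + (10,1)
…
step 4: (554, 51)  from 2·(239,22) + (76,7)
step 5: (5779, 532)  from 10·(554,51) + (239,22)
…
step 8: (264802, 24377)  from 6·(42115,3877) + (12112,1115)
step 9: (306917, 28254)  from 1·(264802,24377) + (42115,3877)
(x₁, y₁) = (306917, 28254);  306917² − 118·28254² = 1 ✓
k=2:  x_2 = 306917·306917+118·28254·28254 = 188396089777,  y_2 = 306917·28254+28254·306917 = 17343265836

306917 28254
188396089777 17343265836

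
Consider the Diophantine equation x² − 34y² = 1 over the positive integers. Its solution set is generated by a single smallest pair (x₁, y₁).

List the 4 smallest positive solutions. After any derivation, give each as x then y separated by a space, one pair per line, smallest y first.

35 6
2449 420
171395 29394
11995201 2057160

√34 → a₀=5, period (1,4,1,10); ℓ=4 even so k=3
a_0=5:  p_0=5·1+0=5,  q_0=5·0+1=1
…
a_2=4:  p_2=4·6+5=29,  q_2=4·1+1=5
a_3=1:  p_3=1·29+6=35,  q_3=1·5+1=6
fundamental: x₁=35, y₁=6  (since 1225 − 34·36 = 1)
n=2: (35,6)∘(35,6) = (35·35+34·6·6, 35·6+6·35) = (2449,420)
n=3: (2449,420)∘(35,6) = (35·2449+34·6·420, 35·420+6·2449) = (171395,29394)
n=4: (171395,29394)∘(35,6) = (35·171395+34·6·29394, 35·29394+6·171395) = (11995201,2057160)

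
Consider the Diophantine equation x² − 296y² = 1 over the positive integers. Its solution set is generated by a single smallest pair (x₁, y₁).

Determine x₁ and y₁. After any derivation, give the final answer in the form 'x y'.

√296 → a₀=17, period (4,1,7,1,4,34); ℓ=6 even so k=5
k=0  a_k=17  p_k/q_k = 17/1
…
k=2  a_k=1  p_k/q_k = 86/5
…
k=4  a_k=1  p_k/q_k = 757/44
k=5  a_k=4  p_k/q_k = 3699/215
→ (3699, 215).  Check: 3699²=13682601, 296·215²=13682600, difference 1.

3699 215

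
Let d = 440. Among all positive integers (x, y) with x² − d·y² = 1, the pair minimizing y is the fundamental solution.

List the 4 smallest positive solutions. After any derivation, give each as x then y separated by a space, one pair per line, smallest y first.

21 1
881 42
36981 1763
1552321 74004

d=440: √d = [20; 1,40] (ℓ=2, even), read p_1/q_1
k=0  a_k=20  p_k/q_k = 20/1
k=1  a_k=1  p_k/q_k = 21/1
→ (21, 1).  Check: 21²=441, 440·1²=440, difference 1.
k=2:  x_2 = 21·21+440·1·1 = 881,  y_2 = 21·1+1·21 = 42
k=3:  x_3 = 21·881+440·1·42 = 36981,  y_3 = 21·42+1·881 = 1763
k=4:  x_4 = 21·36981+440·1·1763 = 1552321,  y_4 = 21·1763+1·36981 = 74004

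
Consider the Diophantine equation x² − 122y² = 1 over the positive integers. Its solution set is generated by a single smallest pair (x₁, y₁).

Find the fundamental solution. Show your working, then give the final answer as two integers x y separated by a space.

√122 = [11; 22, …], period ℓ=1 (odd) → k=1
step 0: (11, 1)  from 11·(1,0) + (0,1)
step 1: (243, 22)  from 22·(11,1) + (1,0)
(x₁, y₁) = (243, 22);  243² − 122·22² = 1 ✓

243 22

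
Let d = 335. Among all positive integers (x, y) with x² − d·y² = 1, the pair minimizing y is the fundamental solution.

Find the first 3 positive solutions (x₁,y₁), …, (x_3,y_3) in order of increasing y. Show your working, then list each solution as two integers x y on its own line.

604 33
729631 39864
881393644 48155679

d=335: √d = [18; 3,3,3,36] (ℓ=4, even), read p_3/q_3
k=0  a_k=18  p_k/q_k = 18/1
…
k=2  a_k=3  p_k/q_k = 183/10
k=3  a_k=3  p_k/q_k = 604/33
→ (604, 33).  Check: 604²=364816, 335·33²=364815, difference 1.
k=2:  x_2 = 604·604+335·33·33 = 729631,  y_2 = 604·33+33·604 = 39864
k=3:  x_3 = 604·729631+335·33·39864 = 881393644,  y_3 = 604·39864+33·729631 = 48155679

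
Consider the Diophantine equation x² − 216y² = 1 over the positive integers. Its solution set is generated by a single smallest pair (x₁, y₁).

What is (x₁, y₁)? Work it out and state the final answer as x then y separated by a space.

[14; 1,2,3,2,1,28] for √216; ℓ=6 ⇒ convergent index 5
k=0  a_k=14  p_k/q_k = 14/1
k=1  a_k=1  p_k/q_k = 15/1
k=2  a_k=2  p_k/q_k = 44/3
…
k=4  a_k=2  p_k/q_k = 338/23
k=5  a_k=1  p_k/q_k = 485/33
fundamental: x₁=485, y₁=33  (since 235225 − 216·1089 = 1)

485 33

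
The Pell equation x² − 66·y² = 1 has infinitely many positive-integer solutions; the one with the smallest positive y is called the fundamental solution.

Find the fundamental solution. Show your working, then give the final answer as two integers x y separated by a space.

65 8

d=66: √d = [8; 8,16] (ℓ=2, even), read p_1/q_1
step 0: (8, 1)  from 8·(1,0) + (0,1)
step 1: (65, 8)  from 8·(8,1) + (1,0)
(x₁, y₁) = (65, 8);  65² − 66·8² = 1 ✓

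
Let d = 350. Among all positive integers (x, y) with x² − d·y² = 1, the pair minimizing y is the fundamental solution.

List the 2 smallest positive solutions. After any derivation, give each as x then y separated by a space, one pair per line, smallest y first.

√350 = [18; 1,2,2,2,1,36, …], period ℓ=6 (even) → k=5
i=0: a=18 ⇒ p=18, q=1
i=1: a=1 ⇒ p=19, q=1
i=2: a=2 ⇒ p=56, q=3
i=3: a=2 ⇒ p=131, q=7
i=4: a=2 ⇒ p=318, q=17
i=5: a=1 ⇒ p=449, q=24
fundamental: x₁=449, y₁=24  (since 201601 − 350·576 = 1)
n=2: (449,24)∘(449,24) = (449·449+350·24·24, 449·24+24·449) = (403201,21552)

449 24
403201 21552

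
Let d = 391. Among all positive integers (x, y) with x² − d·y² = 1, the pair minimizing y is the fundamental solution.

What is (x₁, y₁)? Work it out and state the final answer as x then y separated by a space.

7338680 371133

√391 → a₀=19, period (1,3,2,2,1,…,3,1,38); ℓ=16 even so k=15
k=0  a_k=19  p_k/q_k = 19/1
k=1  a_k=1  p_k/q_k = 20/1
…
k=3  a_k=2  p_k/q_k = 178/9
…
k=5  a_k=1  p_k/q_k = 613/31
k=6  a_k=1  p_k/q_k = 1048/53
k=7  a_k=2  p_k/q_k = 2709/137
…
k=13  a_k=2  p_k/q_k = 1660597/83980
k=14  a_k=3  p_k/q_k = 5678083/287153
k=15  a_k=1  p_k/q_k = 7338680/371133
(x₁, y₁) = (7338680, 371133);  7338680² − 391·371133² = 1 ✓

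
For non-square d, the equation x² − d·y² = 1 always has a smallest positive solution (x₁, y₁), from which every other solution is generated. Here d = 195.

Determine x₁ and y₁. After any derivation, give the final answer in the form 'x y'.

14 1

√195 = [13; 1,26, …], period ℓ=2 (even) → k=1
a_0=13:  p_0=13·1+0=13,  q_0=13·0+1=1
a_1=1:  p_1=1·13+1=14,  q_1=1·1+0=1
→ (14, 1).  Check: 14²=196, 195·1²=195, difference 1.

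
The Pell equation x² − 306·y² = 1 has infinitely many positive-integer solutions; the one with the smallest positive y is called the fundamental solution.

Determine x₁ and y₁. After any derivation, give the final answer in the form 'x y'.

√306 → a₀=17, period (2,34); ℓ=2 even so k=1
step 0: (17, 1)  from 17·(1,0) + (0,1)
step 1: (35, 2)  from 2·(17,1) + (1,0)
(x₁, y₁) = (35, 2);  35² − 306·2² = 1 ✓

35 2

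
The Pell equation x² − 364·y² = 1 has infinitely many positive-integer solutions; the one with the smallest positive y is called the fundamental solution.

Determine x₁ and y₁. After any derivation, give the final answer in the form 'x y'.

4954951 259710

√364 → a₀=19, period (12,1,2,3,1,8,1,3,2,1,12,38); ℓ=12 even so k=11
step 0: (19, 1)  from 19·(1,0) + (0,1)
step 1: (229, 12)  from 12·(19,1) + (1,0)
…
step 4: (2423, 127)  from 3·(725,38) + (248,13)
…
step 10: (390371, 20461)  from 1·(270499,14178) + (119872,6283)
step 11: (4954951, 259710)  from 12·(390371,20461) + (270499,14178)
fundamental: x₁=4954951, y₁=259710  (since 24551539412401 − 364·67449284100 = 1)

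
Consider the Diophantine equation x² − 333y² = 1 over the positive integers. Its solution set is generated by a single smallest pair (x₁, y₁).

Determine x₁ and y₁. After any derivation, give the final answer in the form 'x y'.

[18; 4,36] for √333; ℓ=2 ⇒ convergent index 1
i=0: a=18 ⇒ p=18, q=1
i=1: a=4 ⇒ p=73, q=4
(x₁, y₁) = (73, 4);  73² − 333·4² = 1 ✓

73 4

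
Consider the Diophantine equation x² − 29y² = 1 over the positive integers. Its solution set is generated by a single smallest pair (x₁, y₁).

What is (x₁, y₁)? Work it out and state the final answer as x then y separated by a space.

9801 1820

√29 = [5; 2,1,1,2,10, …], period ℓ=5 (odd) → k=9
k=0  a_k=5  p_k/q_k = 5/1
…
k=4  a_k=2  p_k/q_k = 70/13
k=5  a_k=10  p_k/q_k = 727/135
k=6  a_k=2  p_k/q_k = 1524/283
…
k=8  a_k=1  p_k/q_k = 3775/701
k=9  a_k=2  p_k/q_k = 9801/1820
→ (9801, 1820).  Check: 9801²=96059601, 29·1820²=96059600, difference 1.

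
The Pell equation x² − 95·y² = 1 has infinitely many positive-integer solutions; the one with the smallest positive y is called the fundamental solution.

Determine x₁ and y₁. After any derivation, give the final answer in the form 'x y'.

39 4

√95 = [9; 1,2,1,18, …], period ℓ=4 (even) → k=3
k=0  a_k=9  p_k/q_k = 9/1
…
k=2  a_k=2  p_k/q_k = 29/3
k=3  a_k=1  p_k/q_k = 39/4
→ (39, 4).  Check: 39²=1521, 95·4²=1520, difference 1.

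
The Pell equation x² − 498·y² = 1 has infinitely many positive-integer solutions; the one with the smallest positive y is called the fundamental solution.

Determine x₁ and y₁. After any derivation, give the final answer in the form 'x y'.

179777 8056

√498 → a₀=22, period (3,6,22,6,3,44); ℓ=6 even so k=5
step 0: (22, 1)  from 22·(1,0) + (0,1)
…
step 4: (56794, 2545)  from 6·(9395,421) + (424,19)
step 5: (179777, 8056)  from 3·(56794,2545) + (9395,421)
(x₁, y₁) = (179777, 8056);  179777² − 498·8056² = 1 ✓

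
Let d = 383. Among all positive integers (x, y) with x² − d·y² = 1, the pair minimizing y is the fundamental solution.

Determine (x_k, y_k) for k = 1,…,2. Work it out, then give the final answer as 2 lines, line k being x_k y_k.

[19; 1,1,3,19,3,1,1,38] for √383; ℓ=8 ⇒ convergent index 7
k=0  a_k=19  p_k/q_k = 19/1
…
k=2  a_k=1  p_k/q_k = 39/2
k=3  a_k=3  p_k/q_k = 137/7
k=4  a_k=19  p_k/q_k = 2642/135
k=5  a_k=3  p_k/q_k = 8063/412
k=6  a_k=1  p_k/q_k = 10705/547
k=7  a_k=1  p_k/q_k = 18768/959
(x₁, y₁) = (18768, 959);  18768² − 383·959² = 1 ✓
k=2:  x_2 = 18768·18768+383·959·959 = 704475647,  y_2 = 18768·959+959·18768 = 35997024

18768 959
704475647 35997024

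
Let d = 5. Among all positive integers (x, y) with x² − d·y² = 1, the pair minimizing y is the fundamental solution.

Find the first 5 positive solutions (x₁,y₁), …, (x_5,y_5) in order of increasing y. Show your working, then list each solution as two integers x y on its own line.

9 4
161 72
2889 1292
51841 23184
930249 416020

√5 → a₀=2, period (4); ℓ=1 odd so k=1
k=0  a_k=2  p_k/q_k = 2/1
k=1  a_k=4  p_k/q_k = 9/4
fundamental: x₁=9, y₁=4  (since 81 − 5·16 = 1)
n=2: (9,4)∘(9,4) = (9·9+5·4·4, 9·4+4·9) = (161,72)
n=3: (161,72)∘(9,4) = (9·161+5·4·72, 9·72+4·161) = (2889,1292)
n=4: (2889,1292)∘(9,4) = (9·2889+5·4·1292, 9·1292+4·2889) = (51841,23184)
n=5: (51841,23184)∘(9,4) = (9·51841+5·4·23184, 9·23184+4·51841) = (930249,416020)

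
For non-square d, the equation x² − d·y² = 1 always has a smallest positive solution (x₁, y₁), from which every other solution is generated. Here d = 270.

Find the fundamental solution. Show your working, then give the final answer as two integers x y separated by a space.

5291 322

√270 → a₀=16, period (2,3,6,3,2,32); ℓ=6 even so k=5
i=0: a=16 ⇒ p=16, q=1
i=1: a=2 ⇒ p=33, q=2
…
i=3: a=6 ⇒ p=723, q=44
i=4: a=3 ⇒ p=2284, q=139
i=5: a=2 ⇒ p=5291, q=322
→ (5291, 322).  Check: 5291²=27994681, 270·322²=27994680, difference 1.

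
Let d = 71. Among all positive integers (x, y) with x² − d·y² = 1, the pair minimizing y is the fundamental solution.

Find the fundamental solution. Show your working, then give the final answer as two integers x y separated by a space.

√71 = [8; 2,2,1,7,1,2,2,16, …], period ℓ=8 (even) → k=7
a_0=8:  p_0=8·1+0=8,  q_0=8·0+1=1
a_1=2:  p_1=2·8+1=17,  q_1=2·1+0=2
…
a_3=1:  p_3=1·42+17=59,  q_3=1·5+2=7
a_4=7:  p_4=7·59+42=455,  q_4=7·7+5=54
a_5=1:  p_5=1·455+59=514,  q_5=1·54+7=61
a_6=2:  p_6=2·514+455=1483,  q_6=2·61+54=176
a_7=2:  p_7=2·1483+514=3480,  q_7=2·176+61=413
(x₁, y₁) = (3480, 413);  3480² − 71·413² = 1 ✓

3480 413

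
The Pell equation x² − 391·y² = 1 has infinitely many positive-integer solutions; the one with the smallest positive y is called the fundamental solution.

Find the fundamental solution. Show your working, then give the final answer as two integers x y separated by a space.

√391 → a₀=19, period (1,3,2,2,1,…,3,1,38); ℓ=16 even so k=15
a_0=19:  p_0=19·1+0=19,  q_0=19·0+1=1
…
a_4=2:  p_4=2·178+79=435,  q_4=2·9+4=22
…
a_7=2:  p_7=2·1048+613=2709,  q_7=2·53+31=137
…
a_9=2:  p_9=2·52519+2709=107747,  q_9=2·2656+137=5449
…
a_12=2:  p_12=2·268013+160266=696292,  q_12=2·13554+8105=35213
…
a_14=3:  p_14=3·1660597+696292=5678083,  q_14=3·83980+35213=287153
a_15=1:  p_15=1·5678083+1660597=7338680,  q_15=1·287153+83980=371133
fundamental: x₁=7338680, y₁=371133  (since 53856224142400 − 391·137739703689 = 1)

7338680 371133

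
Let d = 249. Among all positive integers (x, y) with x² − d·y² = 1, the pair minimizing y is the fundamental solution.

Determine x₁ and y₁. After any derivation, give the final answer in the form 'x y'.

8553815 542076

[15; 1,3,1,1,5,…,3,1,30] for √249; ℓ=16 ⇒ convergent index 15
k=0  a_k=15  p_k/q_k = 15/1
…
k=3  a_k=1  p_k/q_k = 79/5
…
k=7  a_k=3  p_k/q_k = 3582/227
…
k=10  a_k=1  p_k/q_k = 150586/9543
…
k=13  a_k=1  p_k/q_k = 1884116/119401
k=14  a_k=3  p_k/q_k = 6669699/422675
k=15  a_k=1  p_k/q_k = 8553815/542076
fundamental: x₁=8553815, y₁=542076  (since 73167751054225 − 249·293846389776 = 1)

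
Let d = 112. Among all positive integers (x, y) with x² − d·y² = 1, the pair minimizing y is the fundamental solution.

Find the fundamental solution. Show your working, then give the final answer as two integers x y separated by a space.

d=112: √d = [10; 1,1,2,1,1,20] (ℓ=6, even), read p_5/q_5
a_0=10:  p_0=10·1+0=10,  q_0=10·0+1=1
…
a_3=2:  p_3=2·21+11=53,  q_3=2·2+1=5
a_4=1:  p_4=1·53+21=74,  q_4=1·5+2=7
a_5=1:  p_5=1·74+53=127,  q_5=1·7+5=12
→ (127, 12).  Check: 127²=16129, 112·12²=16128, difference 1.

127 12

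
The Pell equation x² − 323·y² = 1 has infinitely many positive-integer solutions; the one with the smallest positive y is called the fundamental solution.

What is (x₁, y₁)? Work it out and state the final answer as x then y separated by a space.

18 1

d=323: √d = [17; 1,34] (ℓ=2, even), read p_1/q_1
step 0: (17, 1)  from 17·(1,0) + (0,1)
step 1: (18, 1)  from 1·(17,1) + (1,0)
→ (18, 1).  Check: 18²=324, 323·1²=323, difference 1.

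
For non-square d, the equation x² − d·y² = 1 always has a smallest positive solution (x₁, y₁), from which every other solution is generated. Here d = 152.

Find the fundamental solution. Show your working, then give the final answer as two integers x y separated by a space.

37 3

[12; 3,24] for √152; ℓ=2 ⇒ convergent index 1
k=0  a_k=12  p_k/q_k = 12/1
k=1  a_k=3  p_k/q_k = 37/3
fundamental: x₁=37, y₁=3  (since 1369 − 152·9 = 1)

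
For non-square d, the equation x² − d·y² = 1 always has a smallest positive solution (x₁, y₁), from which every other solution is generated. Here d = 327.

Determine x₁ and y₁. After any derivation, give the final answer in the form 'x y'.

217 12

[18; 12,36] for √327; ℓ=2 ⇒ convergent index 1
i=0: a=18 ⇒ p=18, q=1
i=1: a=12 ⇒ p=217, q=12
(x₁, y₁) = (217, 12);  217² − 327·12² = 1 ✓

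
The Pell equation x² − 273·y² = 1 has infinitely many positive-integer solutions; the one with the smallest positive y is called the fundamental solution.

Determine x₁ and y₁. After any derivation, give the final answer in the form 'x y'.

√273 → a₀=16, period (1,1,10,1,1,32); ℓ=6 even so k=5
k=0  a_k=16  p_k/q_k = 16/1
k=1  a_k=1  p_k/q_k = 17/1
…
k=4  a_k=1  p_k/q_k = 380/23
k=5  a_k=1  p_k/q_k = 727/44
→ (727, 44).  Check: 727²=528529, 273·44²=528528, difference 1.

727 44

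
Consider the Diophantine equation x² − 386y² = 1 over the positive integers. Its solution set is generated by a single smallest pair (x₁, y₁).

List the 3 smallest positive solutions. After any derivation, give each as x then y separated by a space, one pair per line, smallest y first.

√386 = [19; 1,1,1,4,1,18,1,4,1,1,1,38, …], period ℓ=12 (even) → k=11
step 0: (19, 1)  from 19·(1,0) + (0,1)
…
step 2: (39, 2)  from 1·(20,1) + (19,1)
…
step 4: (275, 14)  from 4·(59,3) + (39,2)
step 5: (334, 17)  from 1·(275,14) + (59,3)
…
step 8: (32771, 1668)  from 4·(6621,337) + (6287,320)
…
step 10: (72163, 3673)  from 1·(39392,2005) + (32771,1668)
step 11: (111555, 5678)  from 1·(72163,3673) + (39392,2005)
→ (111555, 5678).  Check: 111555²=12444518025, 386·5678²=12444518024, difference 1.
(111555+5678√386)^2 = 24889036049 + 1266818580√386
(111555+5678√386)^3 = 5552992832780835 + 282639893378122√386

111555 5678
24889036049 1266818580
5552992832780835 282639893378122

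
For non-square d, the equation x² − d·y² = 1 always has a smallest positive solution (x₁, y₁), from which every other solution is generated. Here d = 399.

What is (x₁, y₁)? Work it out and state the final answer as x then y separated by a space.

√399 → a₀=19, period (1,38); ℓ=2 even so k=1
a_0=19:  p_0=19·1+0=19,  q_0=19·0+1=1
a_1=1:  p_1=1·19+1=20,  q_1=1·1+0=1
fundamental: x₁=20, y₁=1  (since 400 − 399·1 = 1)

20 1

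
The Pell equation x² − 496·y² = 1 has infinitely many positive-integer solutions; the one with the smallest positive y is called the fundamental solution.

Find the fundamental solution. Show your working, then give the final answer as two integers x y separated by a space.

4620799 207480

d=496: √d = [22; 3,1,2,4,1,…,1,3,44] (ℓ=16, even), read p_15/q_15
a_0=22:  p_0=22·1+0=22,  q_0=22·0+1=1
a_1=3:  p_1=3·22+1=67,  q_1=3·1+0=3
…
a_7=2:  p_7=2·2383+1314=6080,  q_7=2·107+59=273
a_8=2:  p_8=2·6080+2383=14543,  q_8=2·273+107=653
…
a_12=4:  p_12=4·84875+49709=389209,  q_12=4·3811+2232=17476
…
a_14=1:  p_14=1·863293+389209=1252502,  q_14=1·38763+17476=56239
a_15=3:  p_15=3·1252502+863293=4620799,  q_15=3·56239+38763=207480
(x₁, y₁) = (4620799, 207480);  4620799² − 496·207480² = 1 ✓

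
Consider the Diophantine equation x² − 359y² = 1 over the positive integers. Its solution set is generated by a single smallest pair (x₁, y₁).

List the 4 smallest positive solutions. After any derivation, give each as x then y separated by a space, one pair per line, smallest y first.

360 19
259199 13680
186622920 9849581
134368243201 7091684640

√359 = [18; 1,17,1,36, …], period ℓ=4 (even) → k=3
step 0: (18, 1)  from 18·(1,0) + (0,1)
step 1: (19, 1)  from 1·(18,1) + (1,0)
step 2: (341, 18)  from 17·(19,1) + (18,1)
step 3: (360, 19)  from 1·(341,18) + (19,1)
→ (360, 19).  Check: 360²=129600, 359·19²=129599, difference 1.
n=2: (360,19)∘(360,19) = (360·360+359·19·19, 360·19+19·360) = (259199,13680)
n=3: (259199,13680)∘(360,19) = (360·259199+359·19·13680, 360·13680+19·259199) = (186622920,9849581)
n=4: (186622920,9849581)∘(360,19) = (360·186622920+359·19·9849581, 360·9849581+19·186622920) = (134368243201,7091684640)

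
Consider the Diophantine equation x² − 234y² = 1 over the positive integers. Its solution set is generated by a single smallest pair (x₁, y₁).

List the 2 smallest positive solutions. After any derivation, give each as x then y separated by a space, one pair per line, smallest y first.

5201 340
54100801 3536680

d=234: √d = [15; 3,2,1,2,1,2,3,30] (ℓ=8, even), read p_7/q_7
i=0: a=15 ⇒ p=15, q=1
i=1: a=3 ⇒ p=46, q=3
…
i=3: a=1 ⇒ p=153, q=10
i=4: a=2 ⇒ p=413, q=27
…
i=6: a=2 ⇒ p=1545, q=101
i=7: a=3 ⇒ p=5201, q=340
fundamental: x₁=5201, y₁=340  (since 27050401 − 234·115600 = 1)
n=2: (5201,340)∘(5201,340) = (5201·5201+234·340·340, 5201·340+340·5201) = (54100801,3536680)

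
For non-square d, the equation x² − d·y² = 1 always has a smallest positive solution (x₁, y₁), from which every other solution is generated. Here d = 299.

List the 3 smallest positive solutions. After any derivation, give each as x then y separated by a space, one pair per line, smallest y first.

[17; 3,2,3,34] for √299; ℓ=4 ⇒ convergent index 3
step 0: (17, 1)  from 17·(1,0) + (0,1)
…
step 2: (121, 7)  from 2·(52,3) + (17,1)
step 3: (415, 24)  from 3·(121,7) + (52,3)
fundamental: x₁=415, y₁=24  (since 172225 − 299·576 = 1)
(x_2, y_2) = (415·415 + 299·24·24, 415·24 + 24·415) = (344449, 19920)
(x_3, y_3) = (415·344449 + 299·24·19920, 415·19920 + 24·344449) = (285892255, 16533576)

415 24
344449 19920
285892255 16533576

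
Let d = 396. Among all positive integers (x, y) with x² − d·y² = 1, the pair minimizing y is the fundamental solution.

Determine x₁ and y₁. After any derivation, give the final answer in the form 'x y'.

199 10

d=396: √d = [19; 1,8,1,38] (ℓ=4, even), read p_3/q_3
k=0  a_k=19  p_k/q_k = 19/1
k=1  a_k=1  p_k/q_k = 20/1
k=2  a_k=8  p_k/q_k = 179/9
k=3  a_k=1  p_k/q_k = 199/10
(x₁, y₁) = (199, 10);  199² − 396·10² = 1 ✓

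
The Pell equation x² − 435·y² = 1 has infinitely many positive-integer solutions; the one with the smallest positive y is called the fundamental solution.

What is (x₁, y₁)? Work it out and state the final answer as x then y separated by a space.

√435 = [20; 1,5,1,40, …], period ℓ=4 (even) → k=3
step 0: (20, 1)  from 20·(1,0) + (0,1)
step 1: (21, 1)  from 1·(20,1) + (1,0)
step 2: (125, 6)  from 5·(21,1) + (20,1)
step 3: (146, 7)  from 1·(125,6) + (21,1)
(x₁, y₁) = (146, 7);  146² − 435·7² = 1 ✓

146 7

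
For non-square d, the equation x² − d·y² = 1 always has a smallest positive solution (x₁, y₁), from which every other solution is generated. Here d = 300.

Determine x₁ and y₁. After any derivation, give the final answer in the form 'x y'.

[17; 3,8,3,34] for √300; ℓ=4 ⇒ convergent index 3
k=0  a_k=17  p_k/q_k = 17/1
…
k=2  a_k=8  p_k/q_k = 433/25
k=3  a_k=3  p_k/q_k = 1351/78
(x₁, y₁) = (1351, 78);  1351² − 300·78² = 1 ✓

1351 78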